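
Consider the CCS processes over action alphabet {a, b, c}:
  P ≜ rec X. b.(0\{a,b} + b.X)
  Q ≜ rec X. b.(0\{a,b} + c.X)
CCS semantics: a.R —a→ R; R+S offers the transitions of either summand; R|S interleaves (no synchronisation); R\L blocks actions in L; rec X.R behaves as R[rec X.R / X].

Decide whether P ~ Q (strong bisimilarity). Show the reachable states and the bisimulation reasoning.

P ≁ Q

Reachable graph of P (2 states):
  m0 = rec X. b.(0\{a,b} + b.X) ⊢ =b=> m1
  m1 = 0\{a,b} + b.(rec X. b.(0\{a,b} + b.X)) ⊢ =b=> m0
Reachable graph of Q (2 states):
  n0 = rec X. b.(0\{a,b} + c.X) ⊢ =b=> n1
  n1 = 0\{a,b} + c.(rec X. b.(0\{a,b} + c.X)) ⊢ =c=> n0
Partition-refinement fixed point:
  B0 = {m0, m1}
  B1 = {n0}
  B2 = {n1}
m0 ∈ B0, n0 ∈ B1 → different blocks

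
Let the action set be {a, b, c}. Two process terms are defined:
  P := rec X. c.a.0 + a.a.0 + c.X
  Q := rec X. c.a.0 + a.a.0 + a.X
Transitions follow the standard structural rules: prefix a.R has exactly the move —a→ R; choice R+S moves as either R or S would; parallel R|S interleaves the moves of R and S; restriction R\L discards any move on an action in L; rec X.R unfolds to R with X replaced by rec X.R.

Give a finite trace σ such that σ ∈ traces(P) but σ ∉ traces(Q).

LTS(P): 3 reachable states
  s0 = rec X. c.a.0 + a.a.0 + c.X has moves ··a··> s1, ··c··> s0, ··c··> s1
  s1 = a.0 has moves ··a··> s2
  s2 = 0 has moves ·
LTS(Q): 3 reachable states
  t0 = rec X. c.a.0 + a.a.0 + a.X has moves ··a··> t0, ··a··> t1, ··c··> t1
  t1 = a.0 has moves ··a··> t2
  t2 = 0 has moves ·
Executing cc from P (initial set {s0}):
  after c @ step 1: {s0, s1}
  after c @ step 2: {s0, s1}
  — P admits the full trace.
Executing cc from Q (initial set {t0}):
  after c @ step 1: {t1}
  after c @ step 2: ∅  — Q cannot continue

cc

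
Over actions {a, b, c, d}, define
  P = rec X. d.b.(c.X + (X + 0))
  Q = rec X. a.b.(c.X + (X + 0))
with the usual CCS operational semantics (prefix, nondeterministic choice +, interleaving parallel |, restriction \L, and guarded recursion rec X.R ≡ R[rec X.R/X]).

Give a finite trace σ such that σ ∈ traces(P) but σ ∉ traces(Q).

P's transition system — 3 states:
  u0 = rec X. d.b.(c.X + (X + 0)) | -d-> u1
  u1 = b.(c.(rec X. d.b.(c.X + (X + 0))) + ((rec X. d.b.(c.X + (X + 0))) + 0)) | -b-> u2
  u2 = c.(rec X. d.b.(c.X + (X + 0))) + ((rec X. d.b.(c.X + (X + 0))) + 0) | -c-> u0, -d-> u1
Q's transition system — 3 states:
  v0 = rec X. a.b.(c.X + (X + 0)) | -a-> v1
  v1 = b.(c.(rec X. a.b.(c.X + (X + 0))) + ((rec X. a.b.(c.X + (X + 0))) + 0)) | -b-> v2
  v2 = c.(rec X. a.b.(c.X + (X + 0))) + ((rec X. a.b.(c.X + (X + 0))) + 0) | -a-> v1, -c-> v0
Run σ = ⟨d⟩ on P: start {u0}
  step 1 (d): {u1}
  — P admits the full trace.
Run σ = ⟨d⟩ on Q: start {v0}
  step 1 (d): ∅  — Q cannot continue

d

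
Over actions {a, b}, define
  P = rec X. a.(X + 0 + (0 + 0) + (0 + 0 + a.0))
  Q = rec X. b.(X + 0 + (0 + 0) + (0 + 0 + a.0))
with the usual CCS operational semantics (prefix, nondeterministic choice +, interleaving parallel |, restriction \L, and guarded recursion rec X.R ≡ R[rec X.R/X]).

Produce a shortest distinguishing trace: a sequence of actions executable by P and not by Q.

LTS(P): 3 reachable states
  m0 = rec X. a.(X + 0 + (0 + 0) + (0 + 0 + a.0)) | =a=> m1
  m1 = (rec X. a.(X + 0 + (0 + 0) + (0 + 0 + a.0))) + 0 + (0 + 0) + (0 + 0 + a.0) | =a=> m1, =a=> m2
  m2 = 0 | deadlocked
LTS(Q): 3 reachable states
  n0 = rec X. b.(X + 0 + (0 + 0) + (0 + 0 + a.0)) | =b=> n1
  n1 = (rec X. b.(X + 0 + (0 + 0) + (0 + 0 + a.0))) + 0 + (0 + 0) + (0 + 0 + a.0) | =a=> n2, =b=> n1
  n2 = 0 | deadlocked
Run σ = ⟨a⟩ on P: start {m0}
  step 1 (a): {m1}
  — P admits the full trace.
Run σ = ⟨a⟩ on Q: start {n0}
  step 1 (a): ∅  — Q cannot continue

a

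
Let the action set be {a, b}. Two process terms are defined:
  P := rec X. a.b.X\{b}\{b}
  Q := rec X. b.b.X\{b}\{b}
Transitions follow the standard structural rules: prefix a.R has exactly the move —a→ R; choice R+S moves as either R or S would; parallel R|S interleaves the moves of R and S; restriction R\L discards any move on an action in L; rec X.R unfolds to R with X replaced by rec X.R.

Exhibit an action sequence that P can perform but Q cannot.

a

LTS(P): 4 reachable states
  p0 = rec X. a.b.X\{b}\{b} → -a-> p1
  p1 = b.(rec X. a.b.X\{b}\{b})\{b}\{b} → -b-> p2
  p2 = (rec X. a.b.X\{b}\{b})\{b}\{b} → -a-> p3
  p3 = (b.(rec X. a.b.X\{b}\{b})\{b}\{b})\{b}\{b} → ∅
LTS(Q): 3 reachable states
  q0 = rec X. b.b.X\{b}\{b} → -b-> q1
  q1 = b.(rec X. b.b.X\{b}\{b})\{b}\{b} → -b-> q2
  q2 = (rec X. b.b.X\{b}\{b})\{b}\{b} → ∅
Trace ⟨a⟩ through P, begin at {p0}:
  [1] a ⇒ {p1}
  P completes σ.
Trace ⟨a⟩ through Q, begin at {q0}:
  [1] a ⇒ no successor for Q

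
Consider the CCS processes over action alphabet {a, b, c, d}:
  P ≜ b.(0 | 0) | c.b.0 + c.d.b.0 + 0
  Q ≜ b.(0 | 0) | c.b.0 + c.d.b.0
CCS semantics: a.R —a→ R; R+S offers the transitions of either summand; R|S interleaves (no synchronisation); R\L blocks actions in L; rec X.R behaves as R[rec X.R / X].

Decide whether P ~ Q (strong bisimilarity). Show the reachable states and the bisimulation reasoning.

LTS(P): 9 reachable states
  p0 = b.(0 | 0) | c.b.0 + c.d.b.0 + 0 has moves =b=> p1, =c=> p2, =c=> p3
  p1 = 0 | 0 | c.b.0 has moves =c=> p4
  p2 = b.(0 | 0) | b.0 has moves =b=> p4, =b=> p5
  p3 = d.b.0 has moves =d=> p6
  p4 = 0 | 0 | b.0 has moves =b=> p7
  p5 = b.(0 | 0) | 0 has moves =b=> p7
  p6 = b.0 has moves =b=> p8
  p7 = 0 | 0 | 0 has moves deadlocked
  p8 = 0 has moves deadlocked
LTS(Q): 9 reachable states
  q0 = b.(0 | 0) | c.b.0 + c.d.b.0 has moves =b=> q1, =c=> q2, =c=> q3
  q1 = 0 | 0 | c.b.0 has moves =c=> q4
  q2 = b.(0 | 0) | b.0 has moves =b=> q4, =b=> q5
  q3 = d.b.0 has moves =d=> q6
  q4 = 0 | 0 | b.0 has moves =b=> q7
  q5 = b.(0 | 0) | 0 has moves =b=> q7
  q6 = b.0 has moves =b=> q8
  q7 = 0 | 0 | 0 has moves deadlocked
  q8 = 0 has moves deadlocked
Partition-refinement fixed point:
  B0 = {p0, q0}
  B1 = {p1, q1}
  B2 = {p4, p5, p6, q4, q5, q6}
  B3 = {p7, p8, q7, q8}
  B4 = {p2, q2}
  B5 = {p3, q3}
p0 ∈ B0, q0 ∈ B0 → same block

bisimilar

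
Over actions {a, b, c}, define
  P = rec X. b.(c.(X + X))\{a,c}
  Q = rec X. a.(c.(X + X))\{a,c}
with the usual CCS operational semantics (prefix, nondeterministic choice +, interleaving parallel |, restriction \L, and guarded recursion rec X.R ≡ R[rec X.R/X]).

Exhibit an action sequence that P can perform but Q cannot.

b

LTS(P): 2 reachable states
  m0 = rec X. b.(c.(X + X))\{a,c} → =b=> m1
  m1 = (c.((rec X. b.(c.(X + X))\{a,c}) + (rec X. b.(c.(X + X))\{a,c})))\{a,c} → ·
LTS(Q): 2 reachable states
  n0 = rec X. a.(c.(X + X))\{a,c} → =a=> n1
  n1 = (c.((rec X. a.(c.(X + X))\{a,c}) + (rec X. a.(c.(X + X))\{a,c})))\{a,c} → ·
Trace ⟨b⟩ through P, begin at {m0}:
  [1] b ⇒ {m1}
  ✓ P
Trace ⟨b⟩ through Q, begin at {n0}:
  [1] b ⇒ ∅  — Q cannot continue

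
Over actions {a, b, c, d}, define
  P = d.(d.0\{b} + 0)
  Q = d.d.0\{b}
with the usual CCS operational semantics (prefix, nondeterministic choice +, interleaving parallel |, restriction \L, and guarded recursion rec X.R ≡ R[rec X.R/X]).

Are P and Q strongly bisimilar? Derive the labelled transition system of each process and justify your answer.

P ~ Q

P's transition system — 3 states:
  p0 = d.(d.0\{b} + 0) ⊢ —d→ p1
  p1 = d.0\{b} + 0 ⊢ —d→ p2
  p2 = 0\{b} ⊢ (no moves)
Q's transition system — 3 states:
  q0 = d.d.0\{b} ⊢ —d→ q1
  q1 = d.0\{b} ⊢ —d→ q2
  q2 = 0\{b} ⊢ (no moves)
Bisimilarity quotient blocks:
  B0 = {p0, q0}
  B1 = {p1, q1}
  B2 = {p2, q2}
p0 ∈ B0, q0 ∈ B0 → same block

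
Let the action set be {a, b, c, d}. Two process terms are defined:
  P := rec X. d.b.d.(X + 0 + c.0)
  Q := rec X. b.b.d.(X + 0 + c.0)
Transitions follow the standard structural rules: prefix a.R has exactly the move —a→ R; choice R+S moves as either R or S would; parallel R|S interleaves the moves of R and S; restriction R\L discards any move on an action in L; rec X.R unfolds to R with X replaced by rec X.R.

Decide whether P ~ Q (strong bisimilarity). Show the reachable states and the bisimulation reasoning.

P ≁ Q

P's transition system — 5 states:
  m0 = rec X. d.b.d.(X + 0 + c.0) has moves -d-> m1
  m1 = b.d.((rec X. d.b.d.(X + 0 + c.0)) + 0 + c.0) has moves -b-> m2
  m2 = d.((rec X. d.b.d.(X + 0 + c.0)) + 0 + c.0) has moves -d-> m3
  m3 = (rec X. d.b.d.(X + 0 + c.0)) + 0 + c.0 has moves -c-> m4, -d-> m1
  m4 = 0 has moves stopped
Q's transition system — 5 states:
  n0 = rec X. b.b.d.(X + 0 + c.0) has moves -b-> n1
  n1 = b.d.((rec X. b.b.d.(X + 0 + c.0)) + 0 + c.0) has moves -b-> n2
  n2 = d.((rec X. b.b.d.(X + 0 + c.0)) + 0 + c.0) has moves -d-> n3
  n3 = (rec X. b.b.d.(X + 0 + c.0)) + 0 + c.0 has moves -b-> n1, -c-> n4
  n4 = 0 has moves stopped
Partition-refinement fixed point:
  B0 = {m0}
  B1 = {m1}
  B2 = {m2}
  B3 = {m3}
  B4 = {m4, n4}
  B5 = {n0}
  B6 = {n1}
  B7 = {n2}
  B8 = {n3}
m0 ∈ B0, n0 ∈ B5 → different blocks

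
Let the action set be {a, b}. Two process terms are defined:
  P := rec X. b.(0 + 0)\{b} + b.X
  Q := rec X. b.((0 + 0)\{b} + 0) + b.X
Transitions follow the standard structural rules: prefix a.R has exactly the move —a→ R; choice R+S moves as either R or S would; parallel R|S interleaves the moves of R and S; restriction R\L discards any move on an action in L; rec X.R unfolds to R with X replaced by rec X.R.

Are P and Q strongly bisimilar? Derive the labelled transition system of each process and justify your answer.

LTS(P): 2 reachable states
  m0 = rec X. b.(0 + 0)\{b} + b.X has moves =b=> m0, =b=> m1
  m1 = (0 + 0)\{b} has moves deadlocked
LTS(Q): 2 reachable states
  n0 = rec X. b.((0 + 0)\{b} + 0) + b.X has moves =b=> n0, =b=> n1
  n1 = (0 + 0)\{b} + 0 has moves deadlocked
Bisimilarity quotient blocks:
  B0 = {m0, n0}
  B1 = {m1, n1}
m0 ∈ B0, n0 ∈ B0 → same block

P ~ Q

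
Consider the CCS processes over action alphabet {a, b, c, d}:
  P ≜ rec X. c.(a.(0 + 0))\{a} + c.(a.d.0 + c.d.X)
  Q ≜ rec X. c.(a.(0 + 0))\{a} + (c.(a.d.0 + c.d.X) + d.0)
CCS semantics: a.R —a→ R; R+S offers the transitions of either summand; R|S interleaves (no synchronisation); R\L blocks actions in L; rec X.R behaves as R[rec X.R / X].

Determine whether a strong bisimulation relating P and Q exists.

P's transition system — 6 states:
  p0 = rec X. c.(a.(0 + 0))\{a} + c.(a.d.0 + c.d.X) has moves ··c··> p1, ··c··> p2
  p1 = (a.(0 + 0))\{a} has moves stopped
  p2 = a.d.0 + c.d.(rec X. c.(a.(0 + 0))\{a} + c.(a.d.0 + c.d.X)) has moves ··a··> p3, ··c··> p4
  p3 = d.0 has moves ··d··> p5
  p4 = d.(rec X. c.(a.(0 + 0))\{a} + c.(a.d.0 + c.d.X)) has moves ··d··> p0
  p5 = 0 has moves stopped
Q's transition system — 6 states:
  q0 = rec X. c.(a.(0 + 0))\{a} + (c.(a.d.0 + c.d.X) + d.0) has moves ··c··> q1, ··c··> q2, ··d··> q3
  q1 = (a.(0 + 0))\{a} has moves stopped
  q2 = a.d.0 + c.d.(rec X. c.(a.(0 + 0))\{a} + (c.(a.d.0 + c.d.X) + d.0)) has moves ··a··> q4, ··c··> q5
  q3 = 0 has moves stopped
  q4 = d.0 has moves ··d··> q3
  q5 = d.(rec X. c.(a.(0 + 0))\{a} + (c.(a.d.0 + c.d.X) + d.0)) has moves ··d··> q0
Partition-refinement fixed point:
  B0 = {p0}
  B1 = {p1, p5, q1, q3}
  B2 = {p2}
  B3 = {p4}
  B4 = {p3, q4}
  B5 = {q0}
  B6 = {q2}
  B7 = {q5}
p0 ∈ B0, q0 ∈ B5 → different blocks

P ≁ Q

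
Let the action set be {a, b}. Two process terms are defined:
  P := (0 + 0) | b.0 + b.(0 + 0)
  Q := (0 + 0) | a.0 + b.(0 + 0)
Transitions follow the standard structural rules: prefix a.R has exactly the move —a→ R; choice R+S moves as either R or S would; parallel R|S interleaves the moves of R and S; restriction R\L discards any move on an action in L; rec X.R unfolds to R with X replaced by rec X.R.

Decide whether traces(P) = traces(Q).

traces(P) ≠ traces(Q) — witness ⟨a⟩

LTS(P): 3 reachable states
  p0 = (0 + 0) | b.0 + b.(0 + 0) → =b=> p1, =b=> p2
  p1 = (0 + 0) | 0 → stopped
  p2 = 0 + 0 → stopped
LTS(Q): 3 reachable states
  q0 = (0 + 0) | a.0 + b.(0 + 0) → =a=> q1, =b=> q2
  q1 = (0 + 0) | 0 → stopped
  q2 = 0 + 0 → stopped
Executing a from Q (initial set {q0}):
  step 1 (a): {q1}
  — Q admits the full trace.
Executing a from P (initial set {p0}):
  step 1 (a): ∅  — P cannot continue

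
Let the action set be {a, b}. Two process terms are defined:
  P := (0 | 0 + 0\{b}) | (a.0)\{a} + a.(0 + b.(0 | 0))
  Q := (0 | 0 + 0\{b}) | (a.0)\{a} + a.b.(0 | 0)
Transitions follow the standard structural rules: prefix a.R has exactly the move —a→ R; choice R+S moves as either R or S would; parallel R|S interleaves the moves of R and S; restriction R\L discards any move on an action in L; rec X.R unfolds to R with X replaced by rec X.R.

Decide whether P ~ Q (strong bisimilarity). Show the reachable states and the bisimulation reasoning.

Reachable graph of P (3 states):
  p0 = (0 | 0 + 0\{b}) | (a.0)\{a} + a.(0 + b.(0 | 0)) has moves ··a··> p1
  p1 = 0 + b.(0 | 0) has moves ··b··> p2
  p2 = 0 | 0 has moves ∅
Reachable graph of Q (3 states):
  q0 = (0 | 0 + 0\{b}) | (a.0)\{a} + a.b.(0 | 0) has moves ··a··> q1
  q1 = b.(0 | 0) has moves ··b··> q2
  q2 = 0 | 0 has moves ∅
Coarsest stable partition (strong bisimilarity classes):
  B0 = {p0, q0}
  B1 = {p1, q1}
  B2 = {p2, q2}
p0 ∈ B0, q0 ∈ B0 → same block

bisimilar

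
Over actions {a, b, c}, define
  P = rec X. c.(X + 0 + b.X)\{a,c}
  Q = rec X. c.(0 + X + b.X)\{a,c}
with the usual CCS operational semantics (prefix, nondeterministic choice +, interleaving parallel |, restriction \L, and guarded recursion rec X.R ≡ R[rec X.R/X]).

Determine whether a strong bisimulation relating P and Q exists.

P ~ Q

Reachable graph of P (3 states):
  u0 = rec X. c.(X + 0 + b.X)\{a,c} ⊢ --c--▸ u1
  u1 = ((rec X. c.(X + 0 + b.X)\{a,c}) + 0 + b.(rec X. c.(X + 0 + b.X)\{a,c}))\{a,c} ⊢ --b--▸ u2
  u2 = (rec X. c.(X + 0 + b.X)\{a,c})\{a,c} ⊢ (no moves)
Reachable graph of Q (3 states):
  v0 = rec X. c.(0 + X + b.X)\{a,c} ⊢ --c--▸ v1
  v1 = (0 + (rec X. c.(0 + X + b.X)\{a,c}) + b.(rec X. c.(0 + X + b.X)\{a,c}))\{a,c} ⊢ --b--▸ v2
  v2 = (rec X. c.(0 + X + b.X)\{a,c})\{a,c} ⊢ (no moves)
Partition-refinement fixed point:
  B0 = {u0, v0}
  B1 = {u1, v1}
  B2 = {u2, v2}
u0 ∈ B0, v0 ∈ B0 → same block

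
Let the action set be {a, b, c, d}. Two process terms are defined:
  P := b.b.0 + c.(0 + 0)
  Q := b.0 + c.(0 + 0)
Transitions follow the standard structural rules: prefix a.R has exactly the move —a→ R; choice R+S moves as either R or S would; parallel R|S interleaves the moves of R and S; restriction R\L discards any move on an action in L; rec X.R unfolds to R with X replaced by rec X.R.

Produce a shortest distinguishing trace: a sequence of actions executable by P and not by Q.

bb

LTS(P): 4 reachable states
  s0 = b.b.0 + c.(0 + 0) :: -b-> s1, -c-> s2
  s1 = b.0 :: -b-> s3
  s2 = 0 + 0 :: (no moves)
  s3 = 0 :: (no moves)
LTS(Q): 3 reachable states
  t0 = b.0 + c.(0 + 0) :: -b-> t1, -c-> t2
  t1 = 0 :: (no moves)
  t2 = 0 + 0 :: (no moves)
Executing bb from P (initial set {s0}):
  step 1 (b): {s1}
  step 2 (b): {s3}
  — P admits the full trace.
Executing bb from Q (initial set {t0}):
  step 1 (b): {t1}
  step 2 (b): ∅ (Q stuck)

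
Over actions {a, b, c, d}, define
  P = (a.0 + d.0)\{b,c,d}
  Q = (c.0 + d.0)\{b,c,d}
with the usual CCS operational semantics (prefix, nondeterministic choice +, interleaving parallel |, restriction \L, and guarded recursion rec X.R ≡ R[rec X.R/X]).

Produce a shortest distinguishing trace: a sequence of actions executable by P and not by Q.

LTS(P): 2 reachable states
  p0 = (a.0 + d.0)\{b,c,d} has moves —a→ p1
  p1 = 0\{b,c,d} has moves deadlocked
LTS(Q): 1 reachable states
  q0 = (c.0 + d.0)\{b,c,d} has moves deadlocked
Run σ = ⟨a⟩ on P: start {p0}
  after a @ step 1: {p1}
  P completes σ.
Run σ = ⟨a⟩ on Q: start {q0}
  after a @ step 1: ∅ (Q stuck)

a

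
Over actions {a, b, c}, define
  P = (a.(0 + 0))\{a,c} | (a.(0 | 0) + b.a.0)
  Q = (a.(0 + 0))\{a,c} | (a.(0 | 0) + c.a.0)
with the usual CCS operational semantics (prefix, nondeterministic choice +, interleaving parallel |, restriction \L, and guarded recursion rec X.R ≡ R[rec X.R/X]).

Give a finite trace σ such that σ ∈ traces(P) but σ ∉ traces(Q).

b

LTS(P): 4 reachable states
  s0 = (a.(0 + 0))\{a,c} | (a.(0 | 0) + b.a.0) has moves ··a··> s1, ··b··> s2
  s1 = (a.(0 + 0))\{a,c} | (0 | 0) has moves (no moves)
  s2 = (a.(0 + 0))\{a,c} | a.0 has moves ··a··> s3
  s3 = (a.(0 + 0))\{a,c} | 0 has moves (no moves)
LTS(Q): 4 reachable states
  t0 = (a.(0 + 0))\{a,c} | (a.(0 | 0) + c.a.0) has moves ··a··> t1, ··c··> t2
  t1 = (a.(0 + 0))\{a,c} | (0 | 0) has moves (no moves)
  t2 = (a.(0 + 0))\{a,c} | a.0 has moves ··a··> t3
  t3 = (a.(0 + 0))\{a,c} | 0 has moves (no moves)
Trace ⟨b⟩ through P, begin at {s0}:
  step 1 (b): {s2}
  — P admits the full trace.
Trace ⟨b⟩ through Q, begin at {t0}:
  step 1 (b): no successor for Q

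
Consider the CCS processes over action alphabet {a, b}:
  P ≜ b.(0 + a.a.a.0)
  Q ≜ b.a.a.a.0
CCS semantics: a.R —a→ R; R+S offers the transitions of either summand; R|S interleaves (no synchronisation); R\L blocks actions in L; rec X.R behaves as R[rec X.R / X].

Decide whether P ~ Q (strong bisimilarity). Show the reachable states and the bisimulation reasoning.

Reachable graph of P (5 states):
  u0 = b.(0 + a.a.a.0) :: =b=> u1
  u1 = 0 + a.a.a.0 :: =a=> u2
  u2 = a.a.0 :: =a=> u3
  u3 = a.0 :: =a=> u4
  u4 = 0 :: ·
Reachable graph of Q (5 states):
  v0 = b.a.a.a.0 :: =b=> v1
  v1 = a.a.a.0 :: =a=> v2
  v2 = a.a.0 :: =a=> v3
  v3 = a.0 :: =a=> v4
  v4 = 0 :: ·
Partition-refinement fixed point:
  B0 = {u0, v0}
  B1 = {u1, v1}
  B2 = {u2, v2}
  B3 = {u3, v3}
  B4 = {u4, v4}
u0 ∈ B0, v0 ∈ B0 → same block

YES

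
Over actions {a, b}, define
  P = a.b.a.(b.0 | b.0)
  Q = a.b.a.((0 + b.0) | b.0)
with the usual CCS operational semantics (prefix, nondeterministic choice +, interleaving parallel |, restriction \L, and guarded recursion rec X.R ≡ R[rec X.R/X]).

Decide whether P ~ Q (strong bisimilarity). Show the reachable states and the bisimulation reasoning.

LTS(P): 7 reachable states
  u0 = a.b.a.(b.0 | b.0) → =a=> u1
  u1 = b.a.(b.0 | b.0) → =b=> u2
  u2 = a.(b.0 | b.0) → =a=> u3
  u3 = b.0 | b.0 → =b=> u4, =b=> u5
  u4 = 0 | b.0 → =b=> u6
  u5 = b.0 | 0 → =b=> u6
  u6 = 0 | 0 → ·
LTS(Q): 7 reachable states
  v0 = a.b.a.((0 + b.0) | b.0) → =a=> v1
  v1 = b.a.((0 + b.0) | b.0) → =b=> v2
  v2 = a.((0 + b.0) | b.0) → =a=> v3
  v3 = (0 + b.0) | b.0 → =b=> v4, =b=> v5
  v4 = (0 + b.0) | 0 → =b=> v6
  v5 = 0 | b.0 → =b=> v6
  v6 = 0 | 0 → ·
Bisimilarity quotient blocks:
  B0 = {u0, v0}
  B1 = {u1, v1}
  B2 = {u2, v2}
  B3 = {u3, v3}
  B4 = {u4, u5, v4, v5}
  B5 = {u6, v6}
u0 ∈ B0, v0 ∈ B0 → same block

YES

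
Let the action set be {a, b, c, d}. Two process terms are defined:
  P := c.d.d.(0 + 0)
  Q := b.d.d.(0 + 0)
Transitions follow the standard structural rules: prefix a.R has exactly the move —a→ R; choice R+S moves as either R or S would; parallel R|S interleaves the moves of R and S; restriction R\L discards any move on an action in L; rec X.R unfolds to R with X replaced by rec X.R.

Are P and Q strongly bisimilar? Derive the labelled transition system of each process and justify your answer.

Reachable graph of P (4 states):
  m0 = c.d.d.(0 + 0) → ··c··> m1
  m1 = d.d.(0 + 0) → ··d··> m2
  m2 = d.(0 + 0) → ··d··> m3
  m3 = 0 + 0 → ∅
Reachable graph of Q (4 states):
  n0 = b.d.d.(0 + 0) → ··b··> n1
  n1 = d.d.(0 + 0) → ··d··> n2
  n2 = d.(0 + 0) → ··d··> n3
  n3 = 0 + 0 → ∅
Bisimilarity quotient blocks:
  B0 = {m0}
  B1 = {m1, n1}
  B2 = {m2, n2}
  B3 = {m3, n3}
  B4 = {n0}
m0 ∈ B0, n0 ∈ B4 → different blocks

P ≁ Q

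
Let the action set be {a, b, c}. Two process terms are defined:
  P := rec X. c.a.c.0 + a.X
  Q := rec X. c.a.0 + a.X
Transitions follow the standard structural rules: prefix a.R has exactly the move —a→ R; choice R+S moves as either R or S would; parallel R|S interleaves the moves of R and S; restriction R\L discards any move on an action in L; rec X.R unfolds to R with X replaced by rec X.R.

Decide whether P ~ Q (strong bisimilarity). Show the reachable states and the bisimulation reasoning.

Reachable graph of P (4 states):
  u0 = rec X. c.a.c.0 + a.X → --a--▸ u0, --c--▸ u1
  u1 = a.c.0 → --a--▸ u2
  u2 = c.0 → --c--▸ u3
  u3 = 0 → ·
Reachable graph of Q (3 states):
  v0 = rec X. c.a.0 + a.X → --a--▸ v0, --c--▸ v1
  v1 = a.0 → --a--▸ v2
  v2 = 0 → ·
Coarsest stable partition (strong bisimilarity classes):
  B0 = {u0}
  B1 = {u1}
  B2 = {u2}
  B3 = {u3, v2}
  B4 = {v0}
  B5 = {v1}
u0 ∈ B0, v0 ∈ B4 → different blocks

P ≁ Q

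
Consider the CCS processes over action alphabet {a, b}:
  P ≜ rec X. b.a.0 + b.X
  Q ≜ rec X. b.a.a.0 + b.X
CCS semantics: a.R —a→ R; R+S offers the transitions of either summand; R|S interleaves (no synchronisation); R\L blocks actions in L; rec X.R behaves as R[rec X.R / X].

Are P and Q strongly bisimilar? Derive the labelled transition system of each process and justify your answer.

not bisimilar

P's transition system — 3 states:
  p0 = rec X. b.a.0 + b.X | --b--▸ p0, --b--▸ p1
  p1 = a.0 | --a--▸ p2
  p2 = 0 | (no moves)
Q's transition system — 4 states:
  q0 = rec X. b.a.a.0 + b.X | --b--▸ q0, --b--▸ q1
  q1 = a.a.0 | --a--▸ q2
  q2 = a.0 | --a--▸ q3
  q3 = 0 | (no moves)
Bisimilarity quotient blocks:
  B0 = {p0}
  B1 = {p1, q2}
  B2 = {p2, q3}
  B3 = {q0}
  B4 = {q1}
p0 ∈ B0, q0 ∈ B3 → different blocks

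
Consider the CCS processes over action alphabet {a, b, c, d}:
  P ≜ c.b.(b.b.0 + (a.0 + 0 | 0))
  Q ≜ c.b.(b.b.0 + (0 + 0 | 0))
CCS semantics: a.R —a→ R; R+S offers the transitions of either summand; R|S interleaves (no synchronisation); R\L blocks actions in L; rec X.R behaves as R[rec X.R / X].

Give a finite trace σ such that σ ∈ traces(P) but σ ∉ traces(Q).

cba

LTS(P): 5 reachable states
  s0 = c.b.(b.b.0 + (a.0 + 0 | 0)) | -c-> s1
  s1 = b.(b.b.0 + (a.0 + 0 | 0)) | -b-> s2
  s2 = b.b.0 + (a.0 + 0 | 0) | -a-> s3, -b-> s4
  s3 = 0 | ·
  s4 = b.0 | -b-> s3
LTS(Q): 5 reachable states
  t0 = c.b.(b.b.0 + (0 + 0 | 0)) | -c-> t1
  t1 = b.(b.b.0 + (0 + 0 | 0)) | -b-> t2
  t2 = b.b.0 + (0 + 0 | 0) | -b-> t3
  t3 = b.0 | -b-> t4
  t4 = 0 | ·
Trace ⟨cba⟩ through P, begin at {s0}:
  [1] c ⇒ {s1}
  [2] b ⇒ {s2}
  [3] a ⇒ {s3}
  ✓ P
Trace ⟨cba⟩ through Q, begin at {t0}:
  [1] c ⇒ {t1}
  [2] b ⇒ {t2}
  [3] a ⇒ ∅ (Q stuck)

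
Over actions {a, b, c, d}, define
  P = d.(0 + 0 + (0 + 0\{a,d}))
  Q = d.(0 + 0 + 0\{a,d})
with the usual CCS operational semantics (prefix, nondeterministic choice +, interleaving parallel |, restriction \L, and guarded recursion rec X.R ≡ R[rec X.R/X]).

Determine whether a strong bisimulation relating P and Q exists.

Reachable graph of P (2 states):
  u0 = d.(0 + 0 + (0 + 0\{a,d})) | --d--▸ u1
  u1 = 0 + 0 + (0 + 0\{a,d}) | stopped
Reachable graph of Q (2 states):
  v0 = d.(0 + 0 + 0\{a,d}) | --d--▸ v1
  v1 = 0 + 0 + 0\{a,d} | stopped
Bisimilarity quotient blocks:
  B0 = {u0, v0}
  B1 = {u1, v1}
u0 ∈ B0, v0 ∈ B0 → same block

P ~ Q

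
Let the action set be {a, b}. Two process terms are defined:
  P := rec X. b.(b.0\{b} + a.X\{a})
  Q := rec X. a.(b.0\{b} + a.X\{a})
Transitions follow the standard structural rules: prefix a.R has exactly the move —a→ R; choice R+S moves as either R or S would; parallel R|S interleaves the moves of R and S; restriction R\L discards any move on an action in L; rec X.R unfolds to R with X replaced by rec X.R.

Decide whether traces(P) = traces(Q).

trace-distinct — witness ⟨b⟩

LTS(P): 6 reachable states
  m0 = rec X. b.(b.0\{b} + a.X\{a}) → ··b··> m1
  m1 = b.0\{b} + a.(rec X. b.(b.0\{b} + a.X\{a}))\{a} → ··a··> m2, ··b··> m3
  m2 = (rec X. b.(b.0\{b} + a.X\{a}))\{a} → ··b··> m4
  m3 = 0\{b} → ·
  m4 = (b.0\{b} + a.(rec X. b.(b.0\{b} + a.X\{a}))\{a})\{a} → ··b··> m5
  m5 = 0\{b}\{a} → ·
LTS(Q): 4 reachable states
  n0 = rec X. a.(b.0\{b} + a.X\{a}) → ··a··> n1
  n1 = b.0\{b} + a.(rec X. a.(b.0\{b} + a.X\{a}))\{a} → ··a··> n2, ··b··> n3
  n2 = (rec X. a.(b.0\{b} + a.X\{a}))\{a} → ·
  n3 = 0\{b} → ·
Trace ⟨b⟩ through P, begin at {m0}:
  after b @ step 1: {m1}
  — P admits the full trace.
Trace ⟨b⟩ through Q, begin at {n0}:
  after b @ step 1: ∅  — Q cannot continue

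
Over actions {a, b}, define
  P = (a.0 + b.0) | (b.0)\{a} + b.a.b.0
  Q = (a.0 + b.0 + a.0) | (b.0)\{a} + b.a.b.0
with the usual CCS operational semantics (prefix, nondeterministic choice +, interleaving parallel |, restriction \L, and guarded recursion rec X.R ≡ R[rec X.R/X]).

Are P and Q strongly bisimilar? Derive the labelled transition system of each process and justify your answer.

P ~ Q

P's transition system — 7 states:
  s0 = (a.0 + b.0) | (b.0)\{a} + b.a.b.0 :: =a=> s1, =b=> s1, =b=> s2, =b=> s3
  s1 = 0 | (b.0)\{a} :: =b=> s4
  s2 = (a.0 + b.0) | 0\{a} :: =a=> s4, =b=> s4
  s3 = a.b.0 :: =a=> s5
  s4 = 0 | 0\{a} :: ∅
  s5 = b.0 :: =b=> s6
  s6 = 0 :: ∅
Q's transition system — 7 states:
  t0 = (a.0 + b.0 + a.0) | (b.0)\{a} + b.a.b.0 :: =a=> t1, =b=> t1, =b=> t2, =b=> t3
  t1 = 0 | (b.0)\{a} :: =b=> t4
  t2 = (a.0 + b.0 + a.0) | 0\{a} :: =a=> t4, =b=> t4
  t3 = a.b.0 :: =a=> t5
  t4 = 0 | 0\{a} :: ∅
  t5 = b.0 :: =b=> t6
  t6 = 0 :: ∅
Coarsest stable partition (strong bisimilarity classes):
  B0 = {s0, t0}
  B1 = {s1, s5, t1, t5}
  B2 = {s4, s6, t4, t6}
  B3 = {s2, t2}
  B4 = {s3, t3}
s0 ∈ B0, t0 ∈ B0 → same block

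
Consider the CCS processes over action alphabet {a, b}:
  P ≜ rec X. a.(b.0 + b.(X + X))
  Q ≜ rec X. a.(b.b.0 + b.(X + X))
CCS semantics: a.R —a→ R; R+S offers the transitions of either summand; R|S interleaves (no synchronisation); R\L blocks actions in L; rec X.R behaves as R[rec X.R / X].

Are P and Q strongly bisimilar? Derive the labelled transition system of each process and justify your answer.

LTS(P): 4 reachable states
  s0 = rec X. a.(b.0 + b.(X + X)) ⊢ =a=> s1
  s1 = b.0 + b.((rec X. a.(b.0 + b.(X + X))) + (rec X. a.(b.0 + b.(X + X)))) ⊢ =b=> s2, =b=> s3
  s2 = (rec X. a.(b.0 + b.(X + X))) + (rec X. a.(b.0 + b.(X + X))) ⊢ =a=> s1
  s3 = 0 ⊢ stopped
LTS(Q): 5 reachable states
  t0 = rec X. a.(b.b.0 + b.(X + X)) ⊢ =a=> t1
  t1 = b.b.0 + b.((rec X. a.(b.b.0 + b.(X + X))) + (rec X. a.(b.b.0 + b.(X + X)))) ⊢ =b=> t2, =b=> t3
  t2 = (rec X. a.(b.b.0 + b.(X + X))) + (rec X. a.(b.b.0 + b.(X + X))) ⊢ =a=> t1
  t3 = b.0 ⊢ =b=> t4
  t4 = 0 ⊢ stopped
Partition-refinement fixed point:
  B0 = {s0, s2}
  B1 = {s1}
  B2 = {s3, t4}
  B3 = {t0, t2}
  B4 = {t1}
  B5 = {t3}
s0 ∈ B0, t0 ∈ B3 → different blocks

P ≁ Q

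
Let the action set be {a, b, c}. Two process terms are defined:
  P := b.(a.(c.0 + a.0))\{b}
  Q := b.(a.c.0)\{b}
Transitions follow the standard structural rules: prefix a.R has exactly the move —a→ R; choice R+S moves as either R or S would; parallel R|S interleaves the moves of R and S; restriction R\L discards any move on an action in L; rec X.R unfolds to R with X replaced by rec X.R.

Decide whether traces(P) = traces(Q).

Reachable graph of P (4 states):
  p0 = b.(a.(c.0 + a.0))\{b} :: —b→ p1
  p1 = (a.(c.0 + a.0))\{b} :: —a→ p2
  p2 = (c.0 + a.0)\{b} :: —a→ p3, —c→ p3
  p3 = 0\{b} :: stopped
Reachable graph of Q (4 states):
  q0 = b.(a.c.0)\{b} :: —b→ q1
  q1 = (a.c.0)\{b} :: —a→ q2
  q2 = (c.0)\{b} :: —c→ q3
  q3 = 0\{b} :: stopped
Trace ⟨baa⟩ through P, begin at {p0}:
  after b @ step 1: {p1}
  after a @ step 2: {p2}
  after a @ step 3: {p3}
  — P admits the full trace.
Trace ⟨baa⟩ through Q, begin at {q0}:
  after b @ step 1: {q1}
  after a @ step 2: {q2}
  after a @ step 3: ∅ (Q stuck)

NO — witness ⟨baa⟩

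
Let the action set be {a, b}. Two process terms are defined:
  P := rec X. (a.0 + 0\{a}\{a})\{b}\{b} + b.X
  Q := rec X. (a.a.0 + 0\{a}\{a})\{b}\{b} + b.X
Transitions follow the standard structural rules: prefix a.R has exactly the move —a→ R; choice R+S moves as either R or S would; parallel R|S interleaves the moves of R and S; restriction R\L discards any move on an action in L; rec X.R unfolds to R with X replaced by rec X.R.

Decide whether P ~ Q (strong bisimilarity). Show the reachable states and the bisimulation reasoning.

NO

P's transition system — 2 states:
  p0 = rec X. (a.0 + 0\{a}\{a})\{b}\{b} + b.X → --a--▸ p1, --b--▸ p0
  p1 = 0\{b}\{b} → stopped
Q's transition system — 3 states:
  q0 = rec X. (a.a.0 + 0\{a}\{a})\{b}\{b} + b.X → --a--▸ q1, --b--▸ q0
  q1 = (a.0)\{b}\{b} → --a--▸ q2
  q2 = 0\{b}\{b} → stopped
Partition-refinement fixed point:
  B0 = {p0}
  B1 = {p1, q2}
  B2 = {q0}
  B3 = {q1}
p0 ∈ B0, q0 ∈ B2 → different blocks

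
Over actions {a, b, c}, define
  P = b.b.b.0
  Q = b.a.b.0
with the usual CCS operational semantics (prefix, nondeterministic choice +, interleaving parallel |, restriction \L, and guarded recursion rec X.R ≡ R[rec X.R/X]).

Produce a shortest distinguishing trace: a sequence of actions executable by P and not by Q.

bb

LTS(P): 4 reachable states
  u0 = b.b.b.0 has moves -b-> u1
  u1 = b.b.0 has moves -b-> u2
  u2 = b.0 has moves -b-> u3
  u3 = 0 has moves stopped
LTS(Q): 4 reachable states
  v0 = b.a.b.0 has moves -b-> v1
  v1 = a.b.0 has moves -a-> v2
  v2 = b.0 has moves -b-> v3
  v3 = 0 has moves stopped
Run σ = ⟨bb⟩ on P: start {u0}
  step 1 (b): {u1}
  step 2 (b): {u2}
  P completes σ.
Run σ = ⟨bb⟩ on Q: start {v0}
  step 1 (b): {v1}
  step 2 (b): ∅  — Q cannot continue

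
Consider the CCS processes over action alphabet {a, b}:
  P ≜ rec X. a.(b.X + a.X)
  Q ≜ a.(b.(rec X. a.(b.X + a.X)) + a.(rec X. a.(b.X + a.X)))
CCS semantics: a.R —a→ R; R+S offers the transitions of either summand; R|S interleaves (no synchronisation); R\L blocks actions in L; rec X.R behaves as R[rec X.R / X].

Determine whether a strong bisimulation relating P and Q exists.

LTS(P): 2 reachable states
  p0 = rec X. a.(b.X + a.X) :: —a→ p1
  p1 = b.(rec X. a.(b.X + a.X)) + a.(rec X. a.(b.X + a.X)) :: —a→ p0, —b→ p0
LTS(Q): 3 reachable states
  q0 = a.(b.(rec X. a.(b.X + a.X)) + a.(rec X. a.(b.X + a.X))) :: —a→ q1
  q1 = b.(rec X. a.(b.X + a.X)) + a.(rec X. a.(b.X + a.X)) :: —a→ q2, —b→ q2
  q2 = rec X. a.(b.X + a.X) :: —a→ q1
Partition-refinement fixed point:
  B0 = {p0, q0, q2}
  B1 = {p1, q1}
p0 ∈ B0, q0 ∈ B0 → same block

YES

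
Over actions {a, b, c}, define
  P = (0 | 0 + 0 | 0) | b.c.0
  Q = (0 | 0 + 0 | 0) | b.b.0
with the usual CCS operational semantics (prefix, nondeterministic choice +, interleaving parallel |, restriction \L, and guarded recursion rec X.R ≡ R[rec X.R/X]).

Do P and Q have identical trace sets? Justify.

LTS(P): 3 reachable states
  u0 = (0 | 0 + 0 | 0) | b.c.0 :: =b=> u1
  u1 = (0 | 0 + 0 | 0) | c.0 :: =c=> u2
  u2 = (0 | 0 + 0 | 0) | 0 :: deadlocked
LTS(Q): 3 reachable states
  v0 = (0 | 0 + 0 | 0) | b.b.0 :: =b=> v1
  v1 = (0 | 0 + 0 | 0) | b.0 :: =b=> v2
  v2 = (0 | 0 + 0 | 0) | 0 :: deadlocked
Executing bc from P (initial set {u0}):
  after b @ step 1: {u1}
  after c @ step 2: {u2}
  — P admits the full trace.
Executing bc from Q (initial set {v0}):
  after b @ step 1: {v1}
  after c @ step 2: ∅ (Q stuck)

trace-distinct — witness ⟨bc⟩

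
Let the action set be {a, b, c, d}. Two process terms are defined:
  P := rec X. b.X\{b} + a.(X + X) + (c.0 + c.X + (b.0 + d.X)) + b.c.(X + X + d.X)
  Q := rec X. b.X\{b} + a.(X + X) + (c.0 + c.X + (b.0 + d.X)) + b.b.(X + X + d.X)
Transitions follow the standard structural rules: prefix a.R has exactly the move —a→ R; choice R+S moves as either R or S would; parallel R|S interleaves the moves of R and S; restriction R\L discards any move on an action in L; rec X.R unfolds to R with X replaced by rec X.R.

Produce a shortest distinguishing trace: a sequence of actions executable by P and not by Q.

P's transition system — 8 states:
  m0 = rec X. b.X\{b} + a.(X + X) + (c.0 + c.X + (b.0 + d.X)) + b.c.(X + X + d.X) → --a--▸ m1, --b--▸ m2, --b--▸ m3, --b--▸ m4, --c--▸ m0, --c--▸ m3, --d--▸ m0
  m1 = (rec X. b.X\{b} + a.(X + X) + (c.0 + c.X + (b.0 + d.X)) + b.c.(X + X + d.X)) + (rec X. b.X\{b} + a.(X + X) + (c.0 + c.X + (b.0 + d.X)) + b.c.(X + X + d.X)) → --a--▸ m1, --b--▸ m2, --b--▸ m3, --b--▸ m4, --c--▸ m0, --c--▸ m3, --d--▸ m0
  m2 = (rec X. b.X\{b} + a.(X + X) + (c.0 + c.X + (b.0 + d.X)) + b.c.(X + X + d.X))\{b} → --a--▸ m5, --c--▸ m2, --c--▸ m6, --d--▸ m2
  m3 = 0 → (no moves)
  m4 = c.((rec X. b.X\{b} + a.(X + X) + (c.0 + c.X + (b.0 + d.X)) + b.c.(X + X + d.X)) + (rec X. b.X\{b} + a.(X + X) + (c.0 + c.X + (b.0 + d.X)) + b.c.(X + X + d.X)) + d.(rec X. b.X\{b} + a.(X + X) + (c.0 + c.X + (b.0 + d.X)) + b.c.(X + X + d.X))) → --c--▸ m7
  m5 = ((rec X. b.X\{b} + a.(X + X) + (c.0 + c.X + (b.0 + d.X)) + b.c.(X + X + d.X)) + (rec X. b.X\{b} + a.(X + X) + (c.0 + c.X + (b.0 + d.X)) + b.c.(X + X + d.X)))\{b} → --a--▸ m5, --c--▸ m2, --c--▸ m6, --d--▸ m2
  m6 = 0\{b} → (no moves)
  m7 = (rec X. b.X\{b} + a.(X + X) + (c.0 + c.X + (b.0 + d.X)) + b.c.(X + X + d.X)) + (rec X. b.X\{b} + a.(X + X) + (c.0 + c.X + (b.0 + d.X)) + b.c.(X + X + d.X)) + d.(rec X. b.X\{b} + a.(X + X) + (c.0 + c.X + (b.0 + d.X)) + b.c.(X + X + d.X)) → --a--▸ m1, --b--▸ m2, --b--▸ m3, --b--▸ m4, --c--▸ m0, --c--▸ m3, --d--▸ m0
Q's transition system — 8 states:
  n0 = rec X. b.X\{b} + a.(X + X) + (c.0 + c.X + (b.0 + d.X)) + b.b.(X + X + d.X) → --a--▸ n1, --b--▸ n2, --b--▸ n3, --b--▸ n4, --c--▸ n0, --c--▸ n3, --d--▸ n0
  n1 = (rec X. b.X\{b} + a.(X + X) + (c.0 + c.X + (b.0 + d.X)) + b.b.(X + X + d.X)) + (rec X. b.X\{b} + a.(X + X) + (c.0 + c.X + (b.0 + d.X)) + b.b.(X + X + d.X)) → --a--▸ n1, --b--▸ n2, --b--▸ n3, --b--▸ n4, --c--▸ n0, --c--▸ n3, --d--▸ n0
  n2 = (rec X. b.X\{b} + a.(X + X) + (c.0 + c.X + (b.0 + d.X)) + b.b.(X + X + d.X))\{b} → --a--▸ n5, --c--▸ n2, --c--▸ n6, --d--▸ n2
  n3 = 0 → (no moves)
  n4 = b.((rec X. b.X\{b} + a.(X + X) + (c.0 + c.X + (b.0 + d.X)) + b.b.(X + X + d.X)) + (rec X. b.X\{b} + a.(X + X) + (c.0 + c.X + (b.0 + d.X)) + b.b.(X + X + d.X)) + d.(rec X. b.X\{b} + a.(X + X) + (c.0 + c.X + (b.0 + d.X)) + b.b.(X + X + d.X))) → --b--▸ n7
  n5 = ((rec X. b.X\{b} + a.(X + X) + (c.0 + c.X + (b.0 + d.X)) + b.b.(X + X + d.X)) + (rec X. b.X\{b} + a.(X + X) + (c.0 + c.X + (b.0 + d.X)) + b.b.(X + X + d.X)))\{b} → --a--▸ n5, --c--▸ n2, --c--▸ n6, --d--▸ n2
  n6 = 0\{b} → (no moves)
  n7 = (rec X. b.X\{b} + a.(X + X) + (c.0 + c.X + (b.0 + d.X)) + b.b.(X + X + d.X)) + (rec X. b.X\{b} + a.(X + X) + (c.0 + c.X + (b.0 + d.X)) + b.b.(X + X + d.X)) + d.(rec X. b.X\{b} + a.(X + X) + (c.0 + c.X + (b.0 + d.X)) + b.b.(X + X + d.X)) → --a--▸ n1, --b--▸ n2, --b--▸ n3, --b--▸ n4, --c--▸ n0, --c--▸ n3, --d--▸ n0
Trace ⟨bcb⟩ through P, begin at {m0}:
  after b @ step 1: {m2, m3, m4}
  after c @ step 2: {m2, m6, m7}
  after b @ step 3: {m2, m3, m4}
  P completes σ.
Trace ⟨bcb⟩ through Q, begin at {n0}:
  after b @ step 1: {n2, n3, n4}
  after c @ step 2: {n2, n6}
  after b @ step 3: ∅  — Q cannot continue

bcb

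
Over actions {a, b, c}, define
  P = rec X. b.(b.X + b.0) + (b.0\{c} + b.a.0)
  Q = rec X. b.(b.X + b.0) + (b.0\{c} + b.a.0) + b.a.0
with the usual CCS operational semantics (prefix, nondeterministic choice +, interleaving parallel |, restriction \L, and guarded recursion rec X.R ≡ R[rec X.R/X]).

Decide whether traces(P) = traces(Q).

P's transition system — 5 states:
  p0 = rec X. b.(b.X + b.0) + (b.0\{c} + b.a.0) has moves -b-> p1, -b-> p2, -b-> p3
  p1 = 0\{c} has moves stopped
  p2 = a.0 has moves -a-> p4
  p3 = b.(rec X. b.(b.X + b.0) + (b.0\{c} + b.a.0)) + b.0 has moves -b-> p0, -b-> p4
  p4 = 0 has moves stopped
Q's transition system — 5 states:
  q0 = rec X. b.(b.X + b.0) + (b.0\{c} + b.a.0) + b.a.0 has moves -b-> q1, -b-> q2, -b-> q3
  q1 = 0\{c} has moves stopped
  q2 = a.0 has moves -a-> q4
  q3 = b.(rec X. b.(b.X + b.0) + (b.0\{c} + b.a.0) + b.a.0) + b.0 has moves -b-> q0, -b-> q4
  q4 = 0 has moves stopped
Partition-refinement fixed point:
  B0 = {p0, q0}
  B1 = {p2, q2}
  B2 = {p1, p4, q1, q4}
  B3 = {p3, q3}
p0 ∈ B0, q0 ∈ B0 → same block
Bisimilar ⇒ trace-equivalent.

trace-equivalent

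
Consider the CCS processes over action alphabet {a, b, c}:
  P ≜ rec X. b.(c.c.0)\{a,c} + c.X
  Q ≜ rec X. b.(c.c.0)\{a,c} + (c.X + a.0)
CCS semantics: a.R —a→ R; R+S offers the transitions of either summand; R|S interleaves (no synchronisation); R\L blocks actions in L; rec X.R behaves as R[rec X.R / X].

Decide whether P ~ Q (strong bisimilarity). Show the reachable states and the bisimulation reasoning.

LTS(P): 2 reachable states
  p0 = rec X. b.(c.c.0)\{a,c} + c.X → =b=> p1, =c=> p0
  p1 = (c.c.0)\{a,c} → ∅
LTS(Q): 3 reachable states
  q0 = rec X. b.(c.c.0)\{a,c} + (c.X + a.0) → =a=> q1, =b=> q2, =c=> q0
  q1 = 0 → ∅
  q2 = (c.c.0)\{a,c} → ∅
Coarsest stable partition (strong bisimilarity classes):
  B0 = {p0}
  B1 = {p1, q1, q2}
  B2 = {q0}
p0 ∈ B0, q0 ∈ B2 → different blocks

NO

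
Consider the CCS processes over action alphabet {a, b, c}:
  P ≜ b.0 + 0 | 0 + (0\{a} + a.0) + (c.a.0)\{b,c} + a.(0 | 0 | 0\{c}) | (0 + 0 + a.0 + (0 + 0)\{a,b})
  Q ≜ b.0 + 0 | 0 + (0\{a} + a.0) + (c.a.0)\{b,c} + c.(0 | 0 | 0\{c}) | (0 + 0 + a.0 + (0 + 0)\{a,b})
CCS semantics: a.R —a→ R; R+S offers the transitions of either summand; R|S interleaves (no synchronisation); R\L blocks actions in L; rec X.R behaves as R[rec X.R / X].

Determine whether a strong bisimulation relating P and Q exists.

NO

LTS(P): 5 reachable states
  s0 = b.0 + 0 | 0 + (0\{a} + a.0) + (c.a.0)\{b,c} + a.(0 | 0 | 0\{c}) | (0 + 0 + a.0 + (0 + 0)\{a,b}) :: =a=> s1, =a=> s2, =a=> s3, =b=> s1
  s1 = 0 :: ∅
  s2 = 0 | 0 | 0\{c} | (0 + 0 + a.0 + (0 + 0)\{a,b}) :: =a=> s4
  s3 = a.(0 | 0 | 0\{c}) | 0 :: =a=> s4
  s4 = 0 | 0 | 0\{c} | 0 :: ∅
LTS(Q): 5 reachable states
  t0 = b.0 + 0 | 0 + (0\{a} + a.0) + (c.a.0)\{b,c} + c.(0 | 0 | 0\{c}) | (0 + 0 + a.0 + (0 + 0)\{a,b}) :: =a=> t1, =a=> t2, =b=> t1, =c=> t3
  t1 = 0 :: ∅
  t2 = c.(0 | 0 | 0\{c}) | 0 :: =c=> t4
  t3 = 0 | 0 | 0\{c} | (0 + 0 + a.0 + (0 + 0)\{a,b}) :: =a=> t4
  t4 = 0 | 0 | 0\{c} | 0 :: ∅
Bisimilarity quotient blocks:
  B0 = {s0}
  B1 = {s1, s4, t1, t4}
  B2 = {s2, s3, t3}
  B3 = {t0}
  B4 = {t2}
s0 ∈ B0, t0 ∈ B3 → different blocks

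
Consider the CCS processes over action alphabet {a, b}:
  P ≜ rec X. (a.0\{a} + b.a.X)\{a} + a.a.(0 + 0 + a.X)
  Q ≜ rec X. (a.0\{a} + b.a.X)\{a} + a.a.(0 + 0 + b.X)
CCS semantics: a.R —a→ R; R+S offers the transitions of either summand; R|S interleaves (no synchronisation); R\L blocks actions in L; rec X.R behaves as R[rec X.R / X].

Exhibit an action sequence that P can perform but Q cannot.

aaa

Reachable graph of P (4 states):
  p0 = rec X. (a.0\{a} + b.a.X)\{a} + a.a.(0 + 0 + a.X) → --a--▸ p1, --b--▸ p2
  p1 = a.(0 + 0 + a.(rec X. (a.0\{a} + b.a.X)\{a} + a.a.(0 + 0 + a.X))) → --a--▸ p3
  p2 = (a.(rec X. (a.0\{a} + b.a.X)\{a} + a.a.(0 + 0 + a.X)))\{a} → (no moves)
  p3 = 0 + 0 + a.(rec X. (a.0\{a} + b.a.X)\{a} + a.a.(0 + 0 + a.X)) → --a--▸ p0
Reachable graph of Q (4 states):
  q0 = rec X. (a.0\{a} + b.a.X)\{a} + a.a.(0 + 0 + b.X) → --a--▸ q1, --b--▸ q2
  q1 = a.(0 + 0 + b.(rec X. (a.0\{a} + b.a.X)\{a} + a.a.(0 + 0 + b.X))) → --a--▸ q3
  q2 = (a.(rec X. (a.0\{a} + b.a.X)\{a} + a.a.(0 + 0 + b.X)))\{a} → (no moves)
  q3 = 0 + 0 + b.(rec X. (a.0\{a} + b.a.X)\{a} + a.a.(0 + 0 + b.X)) → --b--▸ q0
Run σ = ⟨aaa⟩ on P: start {p0}
  step 1 (a): {p1}
  step 2 (a): {p3}
  step 3 (a): {p0}
  ✓ P
Run σ = ⟨aaa⟩ on Q: start {q0}
  step 1 (a): {q1}
  step 2 (a): {q3}
  step 3 (a): ∅  — Q cannot continue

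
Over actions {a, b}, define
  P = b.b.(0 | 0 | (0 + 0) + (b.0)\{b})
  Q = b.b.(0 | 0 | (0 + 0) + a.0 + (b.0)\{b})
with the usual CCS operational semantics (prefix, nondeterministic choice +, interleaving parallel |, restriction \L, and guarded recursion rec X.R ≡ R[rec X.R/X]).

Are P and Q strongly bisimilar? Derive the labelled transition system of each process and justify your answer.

P ≁ Q

LTS(P): 3 reachable states
  p0 = b.b.(0 | 0 | (0 + 0) + (b.0)\{b}) has moves —b→ p1
  p1 = b.(0 | 0 | (0 + 0) + (b.0)\{b}) has moves —b→ p2
  p2 = 0 | 0 | (0 + 0) + (b.0)\{b} has moves deadlocked
LTS(Q): 4 reachable states
  q0 = b.b.(0 | 0 | (0 + 0) + a.0 + (b.0)\{b}) has moves —b→ q1
  q1 = b.(0 | 0 | (0 + 0) + a.0 + (b.0)\{b}) has moves —b→ q2
  q2 = 0 | 0 | (0 + 0) + a.0 + (b.0)\{b} has moves —a→ q3
  q3 = 0 has moves deadlocked
Coarsest stable partition (strong bisimilarity classes):
  B0 = {p0}
  B1 = {p1}
  B2 = {p2, q3}
  B3 = {q0}
  B4 = {q1}
  B5 = {q2}
p0 ∈ B0, q0 ∈ B3 → different blocks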